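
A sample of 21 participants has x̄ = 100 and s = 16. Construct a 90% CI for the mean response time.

CI = x̄ ± t*(s/√n) = 100 ± 1.725(16/√21) = (93.98, 106.02)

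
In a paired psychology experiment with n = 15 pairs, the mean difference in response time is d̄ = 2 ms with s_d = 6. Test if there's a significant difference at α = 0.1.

t = d̄/(s_d/√n) = 2/(6/√15) = 1.291. df = 14, critical t = ±1.761. Fail to reject H₀.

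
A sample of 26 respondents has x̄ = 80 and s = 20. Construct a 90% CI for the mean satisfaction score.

CI = x̄ ± t*(s/√n) = 80 ± 1.708(20/√26) = (73.3, 86.7)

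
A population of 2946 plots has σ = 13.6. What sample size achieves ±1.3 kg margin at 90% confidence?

Without FPC: n₀ = (1.645×13.6/1.3)² = 296.158. With FPC: n = n₀N/(n₀+N-1) = 269.2 → n = 270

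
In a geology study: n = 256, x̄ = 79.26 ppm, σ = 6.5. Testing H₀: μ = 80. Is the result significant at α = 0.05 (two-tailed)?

z = (79.26 - 80)/(6.5/√256) = -1.822. Since |z| ≤ 1.96, not significant at α = 0.05.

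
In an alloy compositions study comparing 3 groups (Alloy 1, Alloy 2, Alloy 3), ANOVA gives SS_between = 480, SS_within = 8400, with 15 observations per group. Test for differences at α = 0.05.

df_between = 2, df_within = 42. F = MS_between/MS_within = 240.0/200.0 = 1.2. F_crit ≈ 3.22. Fail to reject H₀.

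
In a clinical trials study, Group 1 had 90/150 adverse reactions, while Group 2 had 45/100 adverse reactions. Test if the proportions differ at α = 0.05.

p̂₁ = 0.6, p̂₂ = 0.45, pooled p̂ = 0.54. z = 2.331. Critical: ±1.96. Reject H₀.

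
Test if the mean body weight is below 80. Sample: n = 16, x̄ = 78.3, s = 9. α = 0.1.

t = (78.3 - 80)/(9/√16) = -0.756, df = 15. Critical t = -1.341. Fail to reject H₀.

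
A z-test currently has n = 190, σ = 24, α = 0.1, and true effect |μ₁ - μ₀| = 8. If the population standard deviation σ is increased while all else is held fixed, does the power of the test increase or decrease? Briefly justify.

Power decreases: a larger σ inflates the standard error σ/√n, pulling the sampling distribution under H₁ back toward the critical value.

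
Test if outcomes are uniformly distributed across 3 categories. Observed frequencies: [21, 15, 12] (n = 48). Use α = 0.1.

Expected = 16 each. χ² = Σ(O-E)²/E = 2.625. df = 2, critical value = 4.605. Fail to reject H₀.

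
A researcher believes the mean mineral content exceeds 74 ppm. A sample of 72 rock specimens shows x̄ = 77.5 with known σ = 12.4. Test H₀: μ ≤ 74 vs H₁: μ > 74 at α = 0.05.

z = 2.395. Critical value: 1.645. Reject H₀.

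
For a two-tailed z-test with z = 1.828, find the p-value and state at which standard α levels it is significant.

p = 2·P(Z > |1.828|) = 2·(1 - Φ(1.828)) ≈ 0.0675. Significant at α = 0.1.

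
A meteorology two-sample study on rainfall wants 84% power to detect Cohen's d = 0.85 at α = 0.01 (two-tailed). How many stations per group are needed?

z_{α/2} = 2.576, z_β = Φ⁻¹(0.84) = 0.994. For large effect (d = 0.85): n per group = 2(z_{α/2} + z_β)²/d² = 2(2.576 + 0.994)²/0.85² = 35.3 → 36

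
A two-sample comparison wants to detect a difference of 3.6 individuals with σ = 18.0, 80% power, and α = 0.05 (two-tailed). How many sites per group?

n per group = 2(z_α/2 + z_β)²σ²/d² = 2×(1.96 + 0.84)²×18.0²/3.6² = 392.0 → n = 392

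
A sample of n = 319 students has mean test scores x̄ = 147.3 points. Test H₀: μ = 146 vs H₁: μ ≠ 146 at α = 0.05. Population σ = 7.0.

z = (x̄ - μ₀)/(σ/√n) = (147.3 - 146)/(7.0/√319) = 3.317. Critical value: ±1.96. Since |3.317| > 1.96, Reject H₀.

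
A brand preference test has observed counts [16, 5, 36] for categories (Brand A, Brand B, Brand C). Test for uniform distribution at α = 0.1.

Expected = 19 each. χ² = Σ(O-E)²/E = 26.0. df = 2, critical value = 4.605. Reject H₀.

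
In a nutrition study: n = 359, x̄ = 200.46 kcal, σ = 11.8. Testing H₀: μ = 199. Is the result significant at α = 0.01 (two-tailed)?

z = (200.46 - 199)/(11.8/√359) = 2.344. Since |z| ≤ 2.576, not significant at α = 0.01.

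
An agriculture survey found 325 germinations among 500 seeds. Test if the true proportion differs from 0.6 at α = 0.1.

p̂ = 0.65, p₀ = 0.6. z = (p̂ - p₀)/√(p₀(1-p₀)/n) = 2.282. Critical: ±1.645. Reject H₀.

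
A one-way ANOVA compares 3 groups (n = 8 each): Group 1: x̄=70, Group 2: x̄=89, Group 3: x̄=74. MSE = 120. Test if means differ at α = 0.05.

Grand mean = 77.67. SS_between = 1605.33, MS_between = 802.67. F = 6.689, F_crit ≈ 3.467. Reject H₀.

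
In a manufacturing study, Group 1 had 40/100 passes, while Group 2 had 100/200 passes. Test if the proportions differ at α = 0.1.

p̂₁ = 0.4, p̂₂ = 0.5, pooled p̂ = 0.467. z = -1.637. Critical: ±1.645. Fail to reject H₀.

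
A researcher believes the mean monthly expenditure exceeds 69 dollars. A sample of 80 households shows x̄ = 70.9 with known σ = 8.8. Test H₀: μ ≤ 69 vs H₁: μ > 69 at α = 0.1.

z = 1.931. Critical value: 1.28. Reject H₀.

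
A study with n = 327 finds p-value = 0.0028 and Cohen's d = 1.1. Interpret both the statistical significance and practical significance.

Statistically significant (p = 0.0028 < 0.05). Cohen's d = 1.1 indicates a large effect size. Both statistical and practical significance should be considered.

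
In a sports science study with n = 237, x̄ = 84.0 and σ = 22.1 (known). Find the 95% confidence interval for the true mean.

CI = x̄ ± z*(σ/√n) = 84.0 ± 1.96(22.1/√237) = 84.0 ± 2.81 = (81.19, 86.81)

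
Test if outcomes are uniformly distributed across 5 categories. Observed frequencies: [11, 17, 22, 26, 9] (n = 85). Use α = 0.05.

Expected = 17 each. χ² = Σ(O-E)²/E = 12.118. df = 4, critical value = 9.488. Reject H₀.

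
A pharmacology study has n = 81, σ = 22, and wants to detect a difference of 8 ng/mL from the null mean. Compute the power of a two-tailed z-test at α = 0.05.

SE = σ/√n = 22/√81 = 2.444. Non-centrality λ = d/SE = 8/2.444 = 3.273. Power ≈ Φ(λ - z_{α/2}) = Φ(3.273 - 1.96) = Φ(1.313) = 0.905.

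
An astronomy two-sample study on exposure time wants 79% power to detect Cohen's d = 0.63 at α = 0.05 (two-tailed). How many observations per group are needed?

z_{α/2} = 1.96, z_β = Φ⁻¹(0.79) = 0.806. For medium effect (d = 0.63): n per group = 2(z_{α/2} + z_β)²/d² = 2(1.96 + 0.806)²/0.63² = 38.6 → 39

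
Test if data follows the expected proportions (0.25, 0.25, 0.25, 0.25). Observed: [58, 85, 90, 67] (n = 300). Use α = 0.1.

Expected: [75.0, 75.0, 75.0, 75.0]. χ² = 9.04. df = 3, critical = 6.251. Reject H₀.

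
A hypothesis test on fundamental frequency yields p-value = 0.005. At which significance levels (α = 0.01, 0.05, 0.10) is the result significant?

p = 0.005. Significant at: α = 0.01, 0.05, 0.1.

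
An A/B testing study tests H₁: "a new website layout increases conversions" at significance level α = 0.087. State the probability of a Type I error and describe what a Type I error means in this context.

P(Type I error) = α = 0.087. A Type I error is rejecting H₀ when H₀ is actually true (false positive) — here, concluding that a new website layout increases conversions when in fact this is not the case. Consequence: rolling out a layout that doesn't actually help — wasted engineering effort.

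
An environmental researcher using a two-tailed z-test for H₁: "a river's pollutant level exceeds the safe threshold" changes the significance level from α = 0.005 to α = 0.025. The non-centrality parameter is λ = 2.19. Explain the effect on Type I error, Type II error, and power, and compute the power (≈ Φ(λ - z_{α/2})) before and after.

Increasing α from 0.005 to 0.025:
• Type I error rate increases (α is the Type I rate by definition).
• Critical value moves from z_{α/2} = 2.807 to 2.241, so power = Φ(λ - z_{α/2}) goes from Φ(2.19 - 2.807) = 0.269 to Φ(2.19 - 2.241) = 0.48.
• Type II error rate β = 1 - power therefore decreases (0.731 → 0.52).
Appropriate when false negatives are costly — here, allowing unsafe pollution to continue.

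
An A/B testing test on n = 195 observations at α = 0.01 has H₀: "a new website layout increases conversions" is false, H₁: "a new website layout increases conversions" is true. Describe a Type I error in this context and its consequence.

Type I error: rejecting H₀ when it is true — concluding that a new website layout increases conversions when in fact it is not. Consequence: rolling out a layout that doesn't actually help — wasted engineering effort.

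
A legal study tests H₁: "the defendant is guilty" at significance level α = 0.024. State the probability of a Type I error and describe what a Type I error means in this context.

P(Type I error) = α = 0.024. A Type I error is rejecting H₀ when H₀ is actually true (false positive) — here, concluding that the defendant is guilty when in fact this is not the case. Consequence: convicting an innocent person.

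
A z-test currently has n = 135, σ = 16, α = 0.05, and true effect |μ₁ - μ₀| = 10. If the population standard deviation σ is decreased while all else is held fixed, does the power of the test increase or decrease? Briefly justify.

Power increases: a smaller σ shrinks the standard error σ/√n, moving the sampling distribution under H₁ further from the critical value.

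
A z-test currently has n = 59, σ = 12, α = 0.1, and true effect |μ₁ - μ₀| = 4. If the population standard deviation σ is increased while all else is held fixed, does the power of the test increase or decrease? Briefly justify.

Power decreases: a larger σ inflates the standard error σ/√n, pulling the sampling distribution under H₁ back toward the critical value.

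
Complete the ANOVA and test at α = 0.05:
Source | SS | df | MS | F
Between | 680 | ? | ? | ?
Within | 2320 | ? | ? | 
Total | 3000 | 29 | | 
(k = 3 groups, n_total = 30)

df_between = 2, df_within = 27. MS_between = 340.0, MS_within = 85.93. F = 3.957, F_crit ≈ 3.354. Reject H₀.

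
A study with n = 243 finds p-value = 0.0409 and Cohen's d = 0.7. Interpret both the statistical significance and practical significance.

Statistically significant (p = 0.0409 < 0.05). Cohen's d = 0.7 indicates a medium effect size. Both statistical and practical significance should be considered.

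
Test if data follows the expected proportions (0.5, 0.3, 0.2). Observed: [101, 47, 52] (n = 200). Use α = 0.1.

Expected: [100.0, 60.0, 40.0]. χ² = 6.427. df = 2, critical = 4.605. Reject H₀.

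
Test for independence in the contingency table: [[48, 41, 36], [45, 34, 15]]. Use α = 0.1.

χ² = 5.111. df = 2, critical = 4.605. Reject H₀. Variables are dependent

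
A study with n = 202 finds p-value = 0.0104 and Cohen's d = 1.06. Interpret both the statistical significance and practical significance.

Statistically significant (p = 0.0104 < 0.05). Cohen's d = 1.06 indicates a large effect size. Both statistical and practical significance should be considered.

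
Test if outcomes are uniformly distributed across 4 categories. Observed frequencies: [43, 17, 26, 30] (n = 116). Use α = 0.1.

Expected = 29 each. χ² = Σ(O-E)²/E = 12.069. df = 3, critical value = 6.251. Reject H₀.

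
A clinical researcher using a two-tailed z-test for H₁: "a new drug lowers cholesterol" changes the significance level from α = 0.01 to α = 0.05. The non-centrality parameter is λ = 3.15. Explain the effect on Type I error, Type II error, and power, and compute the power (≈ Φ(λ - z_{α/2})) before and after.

Increasing α from 0.01 to 0.05:
• Type I error rate increases (α is the Type I rate by definition).
• Critical value moves from z_{α/2} = 2.576 to 1.96, so power = Φ(λ - z_{α/2}) goes from Φ(3.15 - 2.576) = 0.717 to Φ(3.15 - 1.96) = 0.883.
• Type II error rate β = 1 - power therefore decreases (0.283 → 0.117).
Appropriate when false negatives are costly — here, shelving an effective drug — patients miss out on a treatment that would have helped.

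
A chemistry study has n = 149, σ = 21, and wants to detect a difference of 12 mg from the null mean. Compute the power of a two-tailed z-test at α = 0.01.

SE = σ/√n = 21/√149 = 1.72. Non-centrality λ = d/SE = 12/1.72 = 6.975. Power ≈ Φ(λ - z_{α/2}) = Φ(6.975 - 2.576) = Φ(4.399) = 1.0.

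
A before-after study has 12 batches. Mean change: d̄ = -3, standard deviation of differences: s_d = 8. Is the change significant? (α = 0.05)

t = d̄/(s_d/√n) = -3/(8/√12) = -1.299. df = 11, critical t = ±2.201. Fail to reject H₀.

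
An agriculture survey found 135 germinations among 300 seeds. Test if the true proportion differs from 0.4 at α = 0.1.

p̂ = 0.45, p₀ = 0.4. z = (p̂ - p₀)/√(p₀(1-p₀)/n) = 1.768. Critical: ±1.645. Reject H₀.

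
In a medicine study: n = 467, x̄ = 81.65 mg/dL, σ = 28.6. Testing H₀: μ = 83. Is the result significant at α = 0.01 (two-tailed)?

z = (81.65 - 83)/(28.6/√467) = -1.02. Since |z| ≤ 2.576, not significant at α = 0.01.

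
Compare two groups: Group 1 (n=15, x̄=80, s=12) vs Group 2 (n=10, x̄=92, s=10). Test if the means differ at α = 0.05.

Pooled sp = 11.26. t = -2.611, df = 23. Critical t = ±2.069. Reject H₀.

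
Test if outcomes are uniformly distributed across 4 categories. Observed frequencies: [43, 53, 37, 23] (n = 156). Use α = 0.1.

Expected = 39 each. χ² = Σ(O-E)²/E = 12.103. df = 3, critical value = 6.251. Reject H₀.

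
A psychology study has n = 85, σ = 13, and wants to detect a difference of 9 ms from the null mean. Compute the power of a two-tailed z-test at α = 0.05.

SE = σ/√n = 13/√85 = 1.41. Non-centrality λ = d/SE = 9/1.41 = 6.383. Power ≈ Φ(λ - z_{α/2}) = Φ(6.383 - 1.96) = Φ(4.423) = 1.0.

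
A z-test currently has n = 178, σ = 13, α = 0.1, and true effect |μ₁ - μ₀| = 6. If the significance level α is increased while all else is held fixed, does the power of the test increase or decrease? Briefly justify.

Power increases: a larger α lowers the critical value, so more of the H₁ sampling distribution falls in the rejection region.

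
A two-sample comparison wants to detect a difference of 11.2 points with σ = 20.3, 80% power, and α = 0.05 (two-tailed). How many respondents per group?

n per group = 2(z_α/2 + z_β)²σ²/d² = 2×(1.96 + 0.84)²×20.3²/11.2² = 51.5 → n = 52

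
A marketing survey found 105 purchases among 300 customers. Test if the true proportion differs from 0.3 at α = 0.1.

p̂ = 0.35, p₀ = 0.3. z = (p̂ - p₀)/√(p₀(1-p₀)/n) = 1.89. Critical: ±1.645. Reject H₀.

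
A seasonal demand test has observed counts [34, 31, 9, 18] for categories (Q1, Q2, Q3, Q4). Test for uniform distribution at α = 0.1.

Expected = 23 each. χ² = Σ(O-E)²/E = 17.652. df = 3, critical value = 6.251. Reject H₀.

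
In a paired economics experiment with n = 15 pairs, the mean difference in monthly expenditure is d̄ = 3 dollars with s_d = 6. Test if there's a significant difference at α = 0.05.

t = d̄/(s_d/√n) = 3/(6/√15) = 1.936. df = 14, critical t = ±2.145. Fail to reject H₀.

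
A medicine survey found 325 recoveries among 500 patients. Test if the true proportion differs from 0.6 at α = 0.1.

p̂ = 0.65, p₀ = 0.6. z = (p̂ - p₀)/√(p₀(1-p₀)/n) = 2.282. Critical: ±1.645. Reject H₀.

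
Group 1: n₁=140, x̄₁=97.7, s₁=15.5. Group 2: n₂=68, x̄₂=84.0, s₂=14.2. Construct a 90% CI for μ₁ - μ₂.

Difference = 13.7. SE = √(15.5²/140 + 14.2²/68) = 2.164. CI = (10.14, 17.26)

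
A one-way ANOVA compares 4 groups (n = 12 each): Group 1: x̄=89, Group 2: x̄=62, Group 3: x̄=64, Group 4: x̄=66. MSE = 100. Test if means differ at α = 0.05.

Grand mean = 70.25. SS_between = 5721.0, MS_between = 1907.0. F = 19.07, F_crit ≈ 2.816. Reject H₀.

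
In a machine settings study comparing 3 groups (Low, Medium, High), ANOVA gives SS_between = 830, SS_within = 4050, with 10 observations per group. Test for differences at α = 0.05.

df_between = 2, df_within = 27. F = MS_between/MS_within = 415.0/150.0 = 2.767. F_crit ≈ 3.354. Fail to reject H₀.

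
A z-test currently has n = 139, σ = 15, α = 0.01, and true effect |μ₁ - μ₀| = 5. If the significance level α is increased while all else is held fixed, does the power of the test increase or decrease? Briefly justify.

Power increases: a larger α lowers the critical value, so more of the H₁ sampling distribution falls in the rejection region.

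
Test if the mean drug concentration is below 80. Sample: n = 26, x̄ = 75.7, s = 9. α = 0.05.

t = (75.7 - 80)/(9/√26) = -2.436, df = 25. Critical t = -1.708. Reject H₀.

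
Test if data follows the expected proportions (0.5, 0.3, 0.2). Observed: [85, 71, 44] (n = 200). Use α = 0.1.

Expected: [100.0, 60.0, 40.0]. χ² = 4.667. df = 2, critical = 4.605. Reject H₀.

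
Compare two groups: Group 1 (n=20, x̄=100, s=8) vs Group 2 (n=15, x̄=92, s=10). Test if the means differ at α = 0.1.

Pooled sp = 8.9. t = 2.631, df = 33. Critical t = ±1.692. Reject H₀.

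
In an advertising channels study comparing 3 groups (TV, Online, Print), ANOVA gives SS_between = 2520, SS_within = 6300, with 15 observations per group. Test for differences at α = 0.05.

df_between = 2, df_within = 42. F = MS_between/MS_within = 1260.0/150.0 = 8.4. F_crit ≈ 3.22. Reject H₀. At least one mean differs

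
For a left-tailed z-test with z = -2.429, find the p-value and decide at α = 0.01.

p = P(Z < -2.429) = Φ(-2.429) ≈ 0.0076. Since p < 0.01, reject H₀ (significant) at α = 0.01.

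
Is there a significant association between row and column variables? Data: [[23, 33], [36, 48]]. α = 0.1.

χ² = 0.044. df = 1, critical = 2.706. Fail to reject H₀. No evidence of dependence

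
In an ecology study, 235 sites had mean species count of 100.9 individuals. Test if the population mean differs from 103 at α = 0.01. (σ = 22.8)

z = (x̄ - μ₀)/(σ/√n) = (100.9 - 103)/(22.8/√235) = -1.412. Critical value: ±2.576. Since |-1.412| ≤ 2.576, Fail to reject H₀.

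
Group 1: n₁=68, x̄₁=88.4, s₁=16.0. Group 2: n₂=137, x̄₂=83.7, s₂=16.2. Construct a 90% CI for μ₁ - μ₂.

Difference = 4.7. SE = √(16.0²/68 + 16.2²/137) = 2.383. CI = (0.78, 8.62)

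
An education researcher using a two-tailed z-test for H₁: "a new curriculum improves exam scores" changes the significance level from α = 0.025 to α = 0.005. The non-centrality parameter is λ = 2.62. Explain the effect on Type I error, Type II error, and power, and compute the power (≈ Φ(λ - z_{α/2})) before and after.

Decreasing α from 0.025 to 0.005:
• Type I error rate decreases (α is the Type I rate by definition).
• Critical value moves from z_{α/2} = 2.241 to 2.807, so power = Φ(λ - z_{α/2}) goes from Φ(2.62 - 2.241) = 0.648 to Φ(2.62 - 2.807) = 0.426.
• Type II error rate β = 1 - power therefore increases (0.352 → 0.574).
Appropriate when false positives are costly — here, adopting a curriculum that gives no real benefit — disruption for nothing.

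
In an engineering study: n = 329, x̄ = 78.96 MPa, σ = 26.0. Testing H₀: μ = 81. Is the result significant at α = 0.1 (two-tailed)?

z = (78.96 - 81)/(26.0/√329) = -1.423. Since |z| ≤ 1.645, not significant at α = 0.1.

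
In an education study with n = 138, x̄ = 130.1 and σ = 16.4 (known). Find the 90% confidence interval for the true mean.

CI = x̄ ± z*(σ/√n) = 130.1 ± 1.645(16.4/√138) = 130.1 ± 2.3 = (127.8, 132.4)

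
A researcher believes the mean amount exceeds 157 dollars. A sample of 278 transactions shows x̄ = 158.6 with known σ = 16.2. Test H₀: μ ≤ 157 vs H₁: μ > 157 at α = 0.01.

z = 1.647. Critical value: 2.33. Fail to reject H₀.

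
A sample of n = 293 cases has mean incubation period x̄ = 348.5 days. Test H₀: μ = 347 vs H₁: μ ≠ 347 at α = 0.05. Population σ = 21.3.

z = (x̄ - μ₀)/(σ/√n) = (348.5 - 347)/(21.3/√293) = 1.205. Critical value: ±1.96. Since |1.205| ≤ 1.96, Fail to reject H₀.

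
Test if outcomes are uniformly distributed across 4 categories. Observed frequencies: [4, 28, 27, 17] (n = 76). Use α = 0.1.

Expected = 19 each. χ² = Σ(O-E)²/E = 19.684. df = 3, critical value = 6.251. Reject H₀.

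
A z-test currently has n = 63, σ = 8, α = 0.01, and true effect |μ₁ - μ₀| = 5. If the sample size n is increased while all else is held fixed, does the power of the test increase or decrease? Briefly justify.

Power increases: a larger n shrinks the standard error σ/√n, moving the sampling distribution under H₁ further from the critical value.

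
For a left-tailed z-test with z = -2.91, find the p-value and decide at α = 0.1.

p = P(Z < -2.91) = Φ(-2.91) ≈ 0.0018. Since p < 0.1, reject H₀ (significant) at α = 0.1.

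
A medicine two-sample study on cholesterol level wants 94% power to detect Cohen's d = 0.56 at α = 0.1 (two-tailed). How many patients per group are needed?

z_{α/2} = 1.645, z_β = Φ⁻¹(0.94) = 1.555. For medium effect (d = 0.56): n per group = 2(z_{α/2} + z_β)²/d² = 2(1.645 + 1.555)²/0.56² = 65.3 → 66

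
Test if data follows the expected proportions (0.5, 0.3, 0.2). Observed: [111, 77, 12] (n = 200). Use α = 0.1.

Expected: [100.0, 60.0, 40.0]. χ² = 25.627. df = 2, critical = 4.605. Reject H₀.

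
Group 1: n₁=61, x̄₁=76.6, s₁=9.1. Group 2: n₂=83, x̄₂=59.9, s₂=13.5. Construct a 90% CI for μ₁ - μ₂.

Difference = 16.7. SE = √(9.1²/61 + 13.5²/83) = 1.885. CI = (13.6, 19.8)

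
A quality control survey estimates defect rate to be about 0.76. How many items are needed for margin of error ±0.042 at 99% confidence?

n = z²p(1-p)/E² = 2.576²×0.76×0.24/0.042² = 686.1 → n = 687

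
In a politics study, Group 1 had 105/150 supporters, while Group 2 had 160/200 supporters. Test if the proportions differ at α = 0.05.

p̂₁ = 0.7, p̂₂ = 0.8, pooled p̂ = 0.757. z = -2.159. Critical: ±1.96. Reject H₀.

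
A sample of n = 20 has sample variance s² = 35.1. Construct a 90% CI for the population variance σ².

df = 19. χ²_{0.05} = 30.144, χ²_{0.95} = 10.117. CI for σ² = ((n-1)s²/χ²_{α/2}, (n-1)s²/χ²_{1-α/2}) = (19·35.1/30.144, 19·35.1/10.117) = (22.12, 65.92)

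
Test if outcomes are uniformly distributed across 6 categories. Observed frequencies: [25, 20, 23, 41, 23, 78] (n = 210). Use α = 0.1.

Expected = 35 each. χ² = Σ(O-E)²/E = 71.371. df = 5, critical value = 9.236. Reject H₀.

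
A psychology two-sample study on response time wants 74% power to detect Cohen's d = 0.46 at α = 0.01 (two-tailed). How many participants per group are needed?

z_{α/2} = 2.576, z_β = Φ⁻¹(0.74) = 0.643. For small effect (d = 0.46): n per group = 2(z_{α/2} + z_β)²/d² = 2(2.576 + 0.643)²/0.46² = 97.9 → 98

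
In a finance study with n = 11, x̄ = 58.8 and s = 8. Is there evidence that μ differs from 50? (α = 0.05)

t = (x̄ - μ₀)/(s/√n) = (58.8 - 50)/(8/√11) = 3.648. df = 10, critical t = ±2.228. Reject H₀.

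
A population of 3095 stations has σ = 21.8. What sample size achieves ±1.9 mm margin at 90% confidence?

Without FPC: n₀ = (1.645×21.8/1.9)² = 356.236. With FPC: n = n₀N/(n₀+N-1) = 319.6 → n = 320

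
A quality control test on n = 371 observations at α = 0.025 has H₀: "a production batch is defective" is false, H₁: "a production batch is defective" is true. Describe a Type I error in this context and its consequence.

Type I error: rejecting H₀ when it is true — concluding that a production batch is defective when in fact it is not. Consequence: scrapping a good batch — wasted material and cost for no reason.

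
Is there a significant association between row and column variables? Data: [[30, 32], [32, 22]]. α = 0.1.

χ² = 1.371. df = 1, critical = 2.706. Fail to reject H₀. No evidence of dependence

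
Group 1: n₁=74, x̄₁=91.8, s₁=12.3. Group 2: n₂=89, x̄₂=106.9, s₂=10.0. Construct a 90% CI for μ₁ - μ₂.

Difference = -15.1. SE = √(12.3²/74 + 10.0²/89) = 1.78. CI = (-18.03, -12.17)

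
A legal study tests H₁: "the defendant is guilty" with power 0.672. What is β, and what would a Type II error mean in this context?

β = 1 - power = 1 - 0.672 = 0.328. A Type II error is failing to reject H₀ when H₀ is false (false negative) — here, failing to conclude that the defendant is guilty when in fact it is true. Consequence: acquitting a guilty person.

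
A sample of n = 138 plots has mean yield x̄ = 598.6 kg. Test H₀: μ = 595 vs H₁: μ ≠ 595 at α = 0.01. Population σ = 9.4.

z = (x̄ - μ₀)/(σ/√n) = (598.6 - 595)/(9.4/√138) = 4.499. Critical value: ±2.576. Since |4.499| > 2.576, Reject H₀.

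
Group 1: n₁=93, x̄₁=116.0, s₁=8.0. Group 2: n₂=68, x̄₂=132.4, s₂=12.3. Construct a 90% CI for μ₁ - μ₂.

Difference = -16.4. SE = √(8.0²/93 + 12.3²/68) = 1.707. CI = (-19.21, -13.59)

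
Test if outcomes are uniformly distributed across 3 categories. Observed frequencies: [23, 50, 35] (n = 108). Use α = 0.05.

Expected = 36 each. χ² = Σ(O-E)²/E = 10.167. df = 2, critical value = 5.991. Reject H₀.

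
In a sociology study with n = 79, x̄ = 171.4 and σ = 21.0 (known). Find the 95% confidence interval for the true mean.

CI = x̄ ± z*(σ/√n) = 171.4 ± 1.96(21.0/√79) = 171.4 ± 4.63 = (166.77, 176.03)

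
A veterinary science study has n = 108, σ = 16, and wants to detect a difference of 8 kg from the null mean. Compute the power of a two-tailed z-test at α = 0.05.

SE = σ/√n = 16/√108 = 1.54. Non-centrality λ = d/SE = 8/1.54 = 5.196. Power ≈ Φ(λ - z_{α/2}) = Φ(5.196 - 1.96) = Φ(3.236) = 0.999.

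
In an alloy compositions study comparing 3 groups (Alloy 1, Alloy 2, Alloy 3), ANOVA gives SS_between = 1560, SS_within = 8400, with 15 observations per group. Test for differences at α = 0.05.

df_between = 2, df_within = 42. F = MS_between/MS_within = 780.0/200.0 = 3.9. F_crit ≈ 3.22. Reject H₀. At least one mean differs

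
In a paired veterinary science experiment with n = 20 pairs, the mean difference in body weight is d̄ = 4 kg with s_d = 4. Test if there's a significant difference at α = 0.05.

t = d̄/(s_d/√n) = 4/(4/√20) = 4.472. df = 19, critical t = ±2.093. Reject H₀.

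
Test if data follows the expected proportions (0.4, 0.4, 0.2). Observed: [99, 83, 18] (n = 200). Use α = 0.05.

Expected: [80.0, 80.0, 40.0]. χ² = 16.725. df = 2, critical = 5.991. Reject H₀.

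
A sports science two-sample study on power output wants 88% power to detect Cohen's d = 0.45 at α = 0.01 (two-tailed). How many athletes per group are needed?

z_{α/2} = 2.576, z_β = Φ⁻¹(0.88) = 1.175. For small effect (d = 0.45): n per group = 2(z_{α/2} + z_β)²/d² = 2(2.576 + 1.175)²/0.45² = 139.0 → 139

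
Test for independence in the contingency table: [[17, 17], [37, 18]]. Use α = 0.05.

χ² = 2.627. df = 1, critical = 3.841. Fail to reject H₀. No evidence of dependence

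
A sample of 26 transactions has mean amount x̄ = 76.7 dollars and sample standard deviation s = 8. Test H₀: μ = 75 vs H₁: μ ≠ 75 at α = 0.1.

t = (x̄ - μ₀)/(s/√n) = (76.7 - 75)/(8/√26) = 1.084. df = 25, critical t = ±1.708. Fail to reject H₀.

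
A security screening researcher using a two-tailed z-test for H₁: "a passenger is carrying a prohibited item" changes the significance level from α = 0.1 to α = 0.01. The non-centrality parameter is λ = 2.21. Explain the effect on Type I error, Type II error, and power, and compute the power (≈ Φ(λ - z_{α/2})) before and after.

Decreasing α from 0.1 to 0.01:
• Type I error rate decreases (α is the Type I rate by definition).
• Critical value moves from z_{α/2} = 1.645 to 2.576, so power = Φ(λ - z_{α/2}) goes from Φ(2.21 - 1.645) = 0.714 to Φ(2.21 - 2.576) = 0.357.
• Type II error rate β = 1 - power therefore increases (0.286 → 0.643).
Appropriate when false positives are costly — here, detaining an innocent passenger — delay and inconvenience.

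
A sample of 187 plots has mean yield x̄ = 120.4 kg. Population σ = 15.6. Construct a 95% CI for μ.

CI = x̄ ± z*(σ/√n) = 120.4 ± 1.96(15.6/√187) = 120.4 ± 2.24 = (118.16, 122.64)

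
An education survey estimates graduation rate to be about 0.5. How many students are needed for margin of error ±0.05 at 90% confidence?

n = z²p(1-p)/E² = 1.645²×0.5×0.5/0.05² = 270.6 → n = 271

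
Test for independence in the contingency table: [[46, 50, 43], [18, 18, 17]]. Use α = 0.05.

χ² = 0.068. df = 2, critical = 5.991. Fail to reject H₀. No evidence of dependence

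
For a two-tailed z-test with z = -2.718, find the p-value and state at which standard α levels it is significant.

p = 2·P(Z > |-2.718|) = 2·(1 - Φ(2.718)) ≈ 0.0066. Significant at α = 0.1; Significant at α = 0.05; Significant at α = 0.01.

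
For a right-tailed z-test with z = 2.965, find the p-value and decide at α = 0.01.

p = P(Z > 2.965) = 1 - Φ(2.965) ≈ 0.0015. Since p < 0.01, reject H₀ (significant) at α = 0.01.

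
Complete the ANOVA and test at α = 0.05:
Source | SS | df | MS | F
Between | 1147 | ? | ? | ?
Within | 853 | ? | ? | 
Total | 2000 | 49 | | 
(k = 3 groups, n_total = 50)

df_between = 2, df_within = 47. MS_between = 573.5, MS_within = 18.15. F = 31.6, F_crit ≈ 3.195. Reject H₀.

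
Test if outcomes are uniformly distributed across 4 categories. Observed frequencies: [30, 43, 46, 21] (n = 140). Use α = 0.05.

Expected = 35 each. χ² = Σ(O-E)²/E = 11.6. df = 3, critical value = 7.815. Reject H₀.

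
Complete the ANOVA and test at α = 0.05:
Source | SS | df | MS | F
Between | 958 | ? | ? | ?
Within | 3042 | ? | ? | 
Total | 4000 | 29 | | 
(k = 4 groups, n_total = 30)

df_between = 3, df_within = 26. MS_between = 319.33, MS_within = 117.0. F = 2.729, F_crit ≈ 2.975. Fail to reject H₀.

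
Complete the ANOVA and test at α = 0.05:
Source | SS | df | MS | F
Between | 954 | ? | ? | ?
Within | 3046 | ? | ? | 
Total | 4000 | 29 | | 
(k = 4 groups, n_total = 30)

df_between = 3, df_within = 26. MS_between = 318.0, MS_within = 117.15. F = 2.714, F_crit ≈ 2.975. Fail to reject H₀.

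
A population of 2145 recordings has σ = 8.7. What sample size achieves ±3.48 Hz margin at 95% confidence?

Without FPC: n₀ = (1.96×8.7/3.48)² = 24.01. With FPC: n = n₀N/(n₀+N-1) = 23.8 → n = 24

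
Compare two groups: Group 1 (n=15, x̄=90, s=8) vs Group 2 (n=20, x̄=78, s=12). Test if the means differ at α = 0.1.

Pooled sp = 10.49. t = 3.349, df = 33. Critical t = ±1.692. Reject H₀.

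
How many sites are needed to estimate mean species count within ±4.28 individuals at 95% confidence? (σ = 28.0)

n = (z*σ/E)² = (1.96×28.0/4.28)² = 164.4 → n = 165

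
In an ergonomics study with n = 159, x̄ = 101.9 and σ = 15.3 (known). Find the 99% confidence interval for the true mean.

CI = x̄ ± z*(σ/√n) = 101.9 ± 2.576(15.3/√159) = 101.9 ± 3.13 = (98.77, 105.03)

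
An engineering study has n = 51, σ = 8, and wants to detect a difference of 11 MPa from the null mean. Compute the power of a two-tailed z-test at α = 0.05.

SE = σ/√n = 8/√51 = 1.12. Non-centrality λ = d/SE = 11/1.12 = 9.819. Power ≈ Φ(λ - z_{α/2}) = Φ(9.819 - 1.96) = Φ(7.859) = 1.0.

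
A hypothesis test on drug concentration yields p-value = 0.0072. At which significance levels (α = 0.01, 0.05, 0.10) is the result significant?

p = 0.0072. Significant at: α = 0.01, 0.05, 0.1.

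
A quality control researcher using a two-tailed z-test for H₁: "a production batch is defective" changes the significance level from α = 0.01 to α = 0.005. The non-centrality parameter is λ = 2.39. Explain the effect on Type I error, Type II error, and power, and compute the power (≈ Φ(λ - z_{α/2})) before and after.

Decreasing α from 0.01 to 0.005:
• Type I error rate decreases (α is the Type I rate by definition).
• Critical value moves from z_{α/2} = 2.576 to 2.807, so power = Φ(λ - z_{α/2}) goes from Φ(2.39 - 2.576) = 0.426 to Φ(2.39 - 2.807) = 0.338.
• Type II error rate β = 1 - power therefore increases (0.574 → 0.662).
Appropriate when false positives are costly — here, scrapping a good batch — wasted material and cost for no reason.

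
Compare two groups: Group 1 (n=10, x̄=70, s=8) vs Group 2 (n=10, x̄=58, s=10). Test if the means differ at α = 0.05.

Pooled sp = 9.06. t = 2.963, df = 18. Critical t = ±2.101. Reject H₀.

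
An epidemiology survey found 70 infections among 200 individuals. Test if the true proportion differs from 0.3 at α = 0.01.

p̂ = 0.35, p₀ = 0.3. z = (p̂ - p₀)/√(p₀(1-p₀)/n) = 1.543. Critical: ±2.576. Fail to reject H₀.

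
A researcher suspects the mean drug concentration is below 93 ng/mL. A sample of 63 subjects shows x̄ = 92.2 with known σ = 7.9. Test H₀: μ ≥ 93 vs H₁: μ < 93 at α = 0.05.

z = -0.804. Critical value: -1.645. Fail to reject H₀.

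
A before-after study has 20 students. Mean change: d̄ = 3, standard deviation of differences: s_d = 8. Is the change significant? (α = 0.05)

t = d̄/(s_d/√n) = 3/(8/√20) = 1.677. df = 19, critical t = ±2.093. Fail to reject H₀.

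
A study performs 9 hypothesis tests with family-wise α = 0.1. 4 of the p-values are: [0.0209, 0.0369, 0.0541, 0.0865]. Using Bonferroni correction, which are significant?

Bonferroni α = 0.1/9 = 0.01111. None of the given p-values are significant.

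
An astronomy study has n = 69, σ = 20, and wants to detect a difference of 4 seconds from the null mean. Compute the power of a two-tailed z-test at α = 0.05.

SE = σ/√n = 20/√69 = 2.408. Non-centrality λ = d/SE = 4/2.408 = 1.661. Power ≈ Φ(λ - z_{α/2}) = Φ(1.661 - 1.96) = Φ(-0.299) = 0.383.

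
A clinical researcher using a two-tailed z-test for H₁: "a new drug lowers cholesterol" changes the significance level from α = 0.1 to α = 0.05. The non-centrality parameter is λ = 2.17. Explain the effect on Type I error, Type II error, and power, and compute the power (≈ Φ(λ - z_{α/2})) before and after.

Decreasing α from 0.1 to 0.05:
• Type I error rate decreases (α is the Type I rate by definition).
• Critical value moves from z_{α/2} = 1.645 to 1.96, so power = Φ(λ - z_{α/2}) goes from Φ(2.17 - 1.645) = 0.7 to Φ(2.17 - 1.96) = 0.583.
• Type II error rate β = 1 - power therefore increases (0.3 → 0.417).
Appropriate when false positives are costly — here, approving an ineffective drug — patients take a useless medication and may skip effective alternatives.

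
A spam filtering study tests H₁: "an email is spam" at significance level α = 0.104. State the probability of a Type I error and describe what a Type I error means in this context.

P(Type I error) = α = 0.104. A Type I error is rejecting H₀ when H₀ is actually true (false positive) — here, concluding that an email is spam when in fact this is not the case. Consequence: a legitimate email is sent to the spam folder and the user misses it.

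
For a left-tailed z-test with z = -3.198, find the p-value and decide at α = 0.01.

p = P(Z < -3.198) = Φ(-3.198) ≈ 0.0007. Since p < 0.01, reject H₀ (significant) at α = 0.01.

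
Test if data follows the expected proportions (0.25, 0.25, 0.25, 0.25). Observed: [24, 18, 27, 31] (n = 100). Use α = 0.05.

Expected: [25.0, 25.0, 25.0, 25.0]. χ² = 3.6. df = 3, critical = 7.815. Fail to reject H₀.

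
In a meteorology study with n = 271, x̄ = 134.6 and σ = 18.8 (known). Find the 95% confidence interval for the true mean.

CI = x̄ ± z*(σ/√n) = 134.6 ± 1.96(18.8/√271) = 134.6 ± 2.24 = (132.36, 136.84)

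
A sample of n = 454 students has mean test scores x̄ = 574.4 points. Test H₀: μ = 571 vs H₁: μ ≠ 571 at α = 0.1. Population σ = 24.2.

z = (x̄ - μ₀)/(σ/√n) = (574.4 - 571)/(24.2/√454) = 2.994. Critical value: ±1.645. Since |2.994| > 1.645, Reject H₀.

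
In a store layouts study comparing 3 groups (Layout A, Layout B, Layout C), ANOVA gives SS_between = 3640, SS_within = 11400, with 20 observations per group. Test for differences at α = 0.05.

df_between = 2, df_within = 57. F = MS_between/MS_within = 1820.0/200.0 = 9.1. F_crit ≈ 3.159. Reject H₀. At least one mean differs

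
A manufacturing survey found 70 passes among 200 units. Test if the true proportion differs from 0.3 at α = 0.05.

p̂ = 0.35, p₀ = 0.3. z = (p̂ - p₀)/√(p₀(1-p₀)/n) = 1.543. Critical: ±1.96. Fail to reject H₀.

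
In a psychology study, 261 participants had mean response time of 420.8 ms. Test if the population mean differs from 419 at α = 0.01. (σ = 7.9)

z = (x̄ - μ₀)/(σ/√n) = (420.8 - 419)/(7.9/√261) = 3.681. Critical value: ±2.576. Since |3.681| > 2.576, Reject H₀.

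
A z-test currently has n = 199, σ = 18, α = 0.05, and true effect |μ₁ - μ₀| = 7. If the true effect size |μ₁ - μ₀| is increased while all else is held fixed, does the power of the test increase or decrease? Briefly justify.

Power increases: a larger true effect increases the non-centrality λ = |μ₁ - μ₀|/(σ/√n).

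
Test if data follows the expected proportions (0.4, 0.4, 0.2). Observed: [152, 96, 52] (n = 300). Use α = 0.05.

Expected: [120.0, 120.0, 60.0]. χ² = 14.4. df = 2, critical = 5.991. Reject H₀.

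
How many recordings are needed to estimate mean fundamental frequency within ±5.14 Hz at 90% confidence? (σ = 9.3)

n = (z*σ/E)² = (1.645×9.3/5.14)² = 8.9 → n = 9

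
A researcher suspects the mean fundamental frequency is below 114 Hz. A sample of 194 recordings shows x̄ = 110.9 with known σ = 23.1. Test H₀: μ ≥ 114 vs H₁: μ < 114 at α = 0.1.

z = -1.869. Critical value: -1.28. Reject H₀.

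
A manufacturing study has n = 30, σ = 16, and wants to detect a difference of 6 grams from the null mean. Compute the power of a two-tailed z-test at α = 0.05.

SE = σ/√n = 16/√30 = 2.921. Non-centrality λ = d/SE = 6/2.921 = 2.054. Power ≈ Φ(λ - z_{α/2}) = Φ(2.054 - 1.96) = Φ(0.094) = 0.537.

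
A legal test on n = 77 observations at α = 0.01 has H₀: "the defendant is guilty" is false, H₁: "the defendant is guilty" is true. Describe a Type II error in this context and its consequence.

Type II error: failing to reject H₀ when it is false — concluding that the defendant is guilty is not supported when in fact it is. Consequence: acquitting a guilty person.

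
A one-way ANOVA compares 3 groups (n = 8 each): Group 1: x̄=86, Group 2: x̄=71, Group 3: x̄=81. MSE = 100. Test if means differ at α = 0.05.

Grand mean = 79.33. SS_between = 933.33, MS_between = 466.67. F = 4.667, F_crit ≈ 3.467. Reject H₀.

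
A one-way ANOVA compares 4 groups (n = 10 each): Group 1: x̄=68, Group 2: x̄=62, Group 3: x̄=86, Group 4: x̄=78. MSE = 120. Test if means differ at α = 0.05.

Grand mean = 73.5. SS_between = 3390.0, MS_between = 1130.0. F = 9.417, F_crit ≈ 2.866. Reject H₀.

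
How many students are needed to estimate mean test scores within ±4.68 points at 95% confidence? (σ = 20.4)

n = (z*σ/E)² = (1.96×20.4/4.68)² = 73.0 → n = 73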